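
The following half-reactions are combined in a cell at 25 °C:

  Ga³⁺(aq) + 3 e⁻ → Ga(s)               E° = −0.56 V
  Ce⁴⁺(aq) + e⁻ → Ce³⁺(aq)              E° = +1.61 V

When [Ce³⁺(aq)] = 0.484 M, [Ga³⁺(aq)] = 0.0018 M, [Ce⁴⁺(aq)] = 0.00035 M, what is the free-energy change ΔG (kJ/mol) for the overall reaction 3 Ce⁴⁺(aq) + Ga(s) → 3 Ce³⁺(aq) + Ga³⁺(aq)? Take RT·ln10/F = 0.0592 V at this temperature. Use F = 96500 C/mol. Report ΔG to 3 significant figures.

−590 kJ/mol

With Ce⁴⁺/Ce³⁺ reduced at the cathode, E°cell = +1.61 − (−0.56) = +2.17 V and n = 3.
Here Q = ([Ce³⁺(aq)]^3·[Ga³⁺(aq)]) / [Ce⁴⁺(aq)]^3 = 4.76×10^6 (log Q = 6.678), giving E = +2.17 − (0.0592/3)·(6.678) = +2.0382 V.
Then ΔG = −nFE = −3 × 96500 × +2.0382 J/mol = −590 kJ/mol.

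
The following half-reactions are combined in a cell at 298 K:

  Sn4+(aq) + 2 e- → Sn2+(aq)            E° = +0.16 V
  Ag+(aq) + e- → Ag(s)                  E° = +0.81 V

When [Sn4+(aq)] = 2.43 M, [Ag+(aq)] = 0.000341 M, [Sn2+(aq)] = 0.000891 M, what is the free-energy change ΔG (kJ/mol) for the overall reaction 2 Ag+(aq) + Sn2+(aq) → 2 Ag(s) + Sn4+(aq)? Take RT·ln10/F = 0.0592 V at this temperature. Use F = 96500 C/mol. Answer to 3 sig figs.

E°cell = +0.81 − (+0.16) = +0.65 V; the balanced reaction transfers n = 2 electrons.
Here Q = [Sn4+(aq)] / ([Ag+(aq)]^2·[Sn2+(aq)]) = 2.35×10^10 (log Q = 10.370), giving E = +0.65 − (0.0592/2)·(10.370) = +0.3430 V.
ΔG = −nFE = −(2)(96500)(+0.3430) J/mol = −66.2 kJ/mol.

−66.2 kJ/mol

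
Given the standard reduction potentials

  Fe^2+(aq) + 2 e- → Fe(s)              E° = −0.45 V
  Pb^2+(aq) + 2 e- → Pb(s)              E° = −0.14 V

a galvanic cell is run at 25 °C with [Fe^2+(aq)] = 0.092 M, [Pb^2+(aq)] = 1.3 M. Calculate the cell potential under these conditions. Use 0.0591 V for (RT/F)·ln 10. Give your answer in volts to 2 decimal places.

Pb²⁺/Pb is reduced (cathode, E° = −0.14 V) and Fe²⁺/Fe is oxidized (anode).
E°cell = −0.14 − (−0.45) = +0.31 V, with n = 2 electrons transferred.
Balancing gives Pb^2+(aq) + Fe(s) → Pb(s) + Fe^2+(aq); hence Q = [Fe^2+(aq)] / [Pb^2+(aq)] = 0.0708 (log Q = −1.150).
By the Nernst equation, E = +0.31 − (0.0591/2)·(−1.150) = +0.34 V.

+0.34 V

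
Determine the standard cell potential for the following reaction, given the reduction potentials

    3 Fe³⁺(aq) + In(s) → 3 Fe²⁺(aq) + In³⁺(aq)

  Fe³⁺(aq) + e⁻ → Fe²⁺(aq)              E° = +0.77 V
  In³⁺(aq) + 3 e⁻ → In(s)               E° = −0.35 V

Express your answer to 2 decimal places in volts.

Fe³⁺(aq) gains electrons, so the Fe³⁺/Fe²⁺ couple is the cathode; the In³⁺/In couple is the anode.
E°cell = E°(cathode) − E°(anode) = +0.77 − (−0.35) = +1.12 V.
The positive value indicates the reaction is spontaneous as written.

+1.12 V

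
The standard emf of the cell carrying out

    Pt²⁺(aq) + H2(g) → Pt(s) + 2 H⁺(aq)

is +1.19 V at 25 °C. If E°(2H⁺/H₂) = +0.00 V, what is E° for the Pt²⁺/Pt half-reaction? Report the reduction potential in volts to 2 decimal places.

In the reaction as written the Pt²⁺/Pt couple is reduced (cathode) and 2H⁺/H₂ is oxidized (anode), so E°cell = E°(Pt²⁺/Pt) − E°(2H⁺/H₂).
E°(Pt²⁺/Pt) = E°cell + E°(anode) = +1.19 + (+0.00) = +1.19 V.

+1.19 V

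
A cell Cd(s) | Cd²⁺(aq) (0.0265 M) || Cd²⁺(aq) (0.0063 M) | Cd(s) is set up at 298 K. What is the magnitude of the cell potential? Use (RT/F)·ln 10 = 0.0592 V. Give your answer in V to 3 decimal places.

For a concentration cell E°cell = 0, since both electrodes use the same couple.
The compartment with the higher Cd²⁺(aq) concentration (0.0265 M) acts as the cathode; ions are reduced there and produced at the dilute (0.0063 M) anode.
With n = 2, Ecell = −(0.0592/2)·log([dilute]/[conc]) = −(0.0592/2)·log(0.0063/0.0265) = +0.018 V.

0.018 V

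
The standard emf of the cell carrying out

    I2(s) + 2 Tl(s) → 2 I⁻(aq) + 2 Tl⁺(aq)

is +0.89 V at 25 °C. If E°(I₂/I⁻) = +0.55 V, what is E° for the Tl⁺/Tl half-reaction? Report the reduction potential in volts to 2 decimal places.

In the reaction as written the I₂/I⁻ couple is reduced (cathode) and Tl⁺/Tl is oxidized (anode), so E°cell = E°(I₂/I⁻) − E°(Tl⁺/Tl).
E°(Tl⁺/Tl) = E°(cathode) − E°cell = +0.55 − (+0.89) = −0.34 V.

−0.34 V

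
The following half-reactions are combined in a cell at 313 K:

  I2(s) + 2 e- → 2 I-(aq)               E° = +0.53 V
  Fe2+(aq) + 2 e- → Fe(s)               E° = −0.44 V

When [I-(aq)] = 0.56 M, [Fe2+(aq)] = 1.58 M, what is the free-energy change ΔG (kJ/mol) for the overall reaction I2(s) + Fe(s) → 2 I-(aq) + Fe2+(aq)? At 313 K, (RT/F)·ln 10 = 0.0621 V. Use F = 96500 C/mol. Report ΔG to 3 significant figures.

−189 kJ/mol

E°cell = +0.53 − (−0.44) = +0.97 V; the balanced reaction transfers n = 2 electrons.
Here Q = [I-(aq)]^2·[Fe2+(aq)] = 0.495 (log Q = −0.305), giving E = +0.97 − (0.0621/2)·(−0.305) = +0.9795 V.
Then ΔG = −nFE = −2 × 96500 × +0.9795 J/mol = −189 kJ/mol.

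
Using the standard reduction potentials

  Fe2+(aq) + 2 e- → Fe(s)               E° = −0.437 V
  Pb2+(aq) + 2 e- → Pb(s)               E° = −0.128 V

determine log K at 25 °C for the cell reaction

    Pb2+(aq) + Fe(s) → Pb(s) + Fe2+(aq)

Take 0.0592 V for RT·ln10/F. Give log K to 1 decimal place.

The Pb²⁺/Pb couple is reduced (cathode); E°cell = −0.128 − (−0.437) = +0.309 V with n = 2.
At equilibrium E = 0, so log K = nE°cell / 0.0592 = (2)(+0.309) / 0.0592 = 10.4.

log K = 10.4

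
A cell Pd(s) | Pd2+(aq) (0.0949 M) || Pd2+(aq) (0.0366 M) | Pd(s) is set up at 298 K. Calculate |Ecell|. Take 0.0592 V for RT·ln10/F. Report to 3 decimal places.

0.012 V

For a concentration cell E°cell = 0, since both electrodes use the same couple.
The compartment with the higher Pd2+(aq) concentration (0.0949 M) acts as the cathode; ions are reduced there and produced at the dilute (0.0366 M) anode.
With n = 2, Ecell = −(0.0592/2)·log([dilute]/[conc]) = −(0.0592/2)·log(0.0366/0.0949) = +0.012 V.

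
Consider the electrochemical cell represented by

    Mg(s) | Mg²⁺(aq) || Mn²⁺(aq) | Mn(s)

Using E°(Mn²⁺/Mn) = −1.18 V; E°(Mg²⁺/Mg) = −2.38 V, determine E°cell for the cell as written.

+1.20 V

By convention the left-hand electrode in cell notation is the anode (oxidation) and the right-hand electrode is the cathode (reduction).
E°cell = E°(right) − E°(left) = −1.18 − (−2.38) = +1.20 V.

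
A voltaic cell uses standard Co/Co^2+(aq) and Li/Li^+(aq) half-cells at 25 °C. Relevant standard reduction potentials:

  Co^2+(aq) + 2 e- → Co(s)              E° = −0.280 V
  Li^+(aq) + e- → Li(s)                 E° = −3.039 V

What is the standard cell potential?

The Co²⁺/Co couple has the higher E°, so Co ion is reduced (cathode) and Li is oxidized (anode).
E°cell = E°(cathode) − E°(anode) = −0.280 − (−3.039) = +2.759 V.

+2.759 V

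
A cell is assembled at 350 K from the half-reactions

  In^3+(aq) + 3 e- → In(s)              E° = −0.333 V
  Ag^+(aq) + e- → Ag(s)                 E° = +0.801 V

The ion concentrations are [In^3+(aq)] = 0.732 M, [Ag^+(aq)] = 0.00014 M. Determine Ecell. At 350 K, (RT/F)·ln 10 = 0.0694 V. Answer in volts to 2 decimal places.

+0.87 V

Ag⁺/Ag is reduced (cathode, E° = +0.801 V) and In³⁺/In is oxidized (anode).
E°cell = +0.801 − (−0.333) = +1.134 V, with n = 3 electrons transferred.
Balancing gives 3 Ag^+(aq) + In(s) → 3 Ag(s) + In^3+(aq); hence Q = [In^3+(aq)] / [Ag^+(aq)]^3 = 2.67×10^11 (log Q = 11.426).
Applying E = E° − (RT ln10/nF)·log Q gives +1.134 − (0.0694/3)(11.426) = +0.87 V.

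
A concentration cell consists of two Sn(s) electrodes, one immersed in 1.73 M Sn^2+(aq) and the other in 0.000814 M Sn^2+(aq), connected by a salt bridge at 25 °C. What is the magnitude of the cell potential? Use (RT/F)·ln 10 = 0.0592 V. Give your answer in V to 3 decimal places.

0.098 V

For a concentration cell E°cell = 0, since both electrodes use the same couple.
The compartment with the higher Sn^2+(aq) concentration (1.73 M) acts as the cathode; ions are reduced there and produced at the dilute (0.000814 M) anode.
With n = 2, Ecell = −(0.0592/2)·log([dilute]/[conc]) = −(0.0592/2)·log(0.000814/1.73) = +0.098 V.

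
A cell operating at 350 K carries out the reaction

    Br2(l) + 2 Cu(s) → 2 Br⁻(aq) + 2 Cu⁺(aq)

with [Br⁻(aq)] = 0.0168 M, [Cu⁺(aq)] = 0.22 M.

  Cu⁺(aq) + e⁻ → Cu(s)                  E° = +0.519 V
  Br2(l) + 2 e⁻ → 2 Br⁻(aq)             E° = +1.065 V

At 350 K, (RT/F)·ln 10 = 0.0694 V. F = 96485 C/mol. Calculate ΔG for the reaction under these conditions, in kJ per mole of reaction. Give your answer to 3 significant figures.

E°cell = +1.065 − (+0.519) = +0.546 V; the balanced reaction transfers n = 2 electrons.
Here Q = [Br⁻(aq)]^2·[Cu⁺(aq)]^2 = 1.37×10^−5 (log Q = −4.865), giving E = +0.546 − (0.0694/2)·(−4.865) = +0.7148 V.
ΔG = −nFE = −(2)(96485)(+0.7148) J/mol = −138 kJ/mol.

−138 kJ/mol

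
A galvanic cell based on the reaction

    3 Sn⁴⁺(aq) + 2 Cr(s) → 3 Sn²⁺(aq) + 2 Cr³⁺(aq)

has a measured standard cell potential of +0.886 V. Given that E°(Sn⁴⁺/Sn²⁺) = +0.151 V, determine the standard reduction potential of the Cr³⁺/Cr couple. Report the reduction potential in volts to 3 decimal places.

In the reaction as written the Sn⁴⁺/Sn²⁺ couple is reduced (cathode) and Cr³⁺/Cr is oxidized (anode), so E°cell = E°(Sn⁴⁺/Sn²⁺) − E°(Cr³⁺/Cr).
E°(Cr³⁺/Cr) = E°(cathode) − E°cell = +0.151 − (+0.886) = −0.735 V.

−0.735 V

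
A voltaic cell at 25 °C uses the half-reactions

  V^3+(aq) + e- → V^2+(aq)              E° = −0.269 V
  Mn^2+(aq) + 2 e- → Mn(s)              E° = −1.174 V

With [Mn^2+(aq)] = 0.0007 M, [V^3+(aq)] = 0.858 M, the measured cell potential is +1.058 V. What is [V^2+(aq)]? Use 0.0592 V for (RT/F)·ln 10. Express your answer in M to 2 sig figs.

0.084 M

The V³⁺/V²⁺ couple has the larger reduction potential, so it is the cathode: E°cell = −0.269 − (−1.174) = +0.905 V and n = 2.
Rearranging E = E° − (0.0592/n)·log Q gives log Q = 2(+0.905 − (+1.058))/0.0592 = −5.169.
The balanced reaction is 2 V^3+(aq) + Mn(s) → 2 V^2+(aq) + Mn^2+(aq), so Q = ([V^2+(aq)]^2·[Mn^2+(aq)]) / [V^3+(aq)]^2.
Solving for the unknown gives log [V^2+(aq)] = −1.074, so [V^2+(aq)] ≈ 0.084 M.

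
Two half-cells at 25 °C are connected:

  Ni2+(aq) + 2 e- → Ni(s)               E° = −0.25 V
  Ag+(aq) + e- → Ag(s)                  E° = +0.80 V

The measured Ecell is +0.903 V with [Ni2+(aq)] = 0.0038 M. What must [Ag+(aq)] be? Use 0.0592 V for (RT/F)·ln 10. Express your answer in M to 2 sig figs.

Ag⁺/Ag is the cathode (higher E°); E°cell = +0.80 − (−0.25) = +1.05 V with n = 2.
Rearranging E = E° − (0.0592/n)·log Q gives log Q = 2(+1.05 − (+0.903))/0.0592 = 4.966.
For 2 Ag+(aq) + Ni(s) → 2 Ag(s) + Ni2+(aq), the reaction quotient is Q = [Ni2+(aq)] / [Ag+(aq)]^2.
Isolating [Ag+(aq)] in Q = 10^{4.966} yields log [Ag+(aq)] = −3.693, i.e. 0.00020 M.

0.00020 M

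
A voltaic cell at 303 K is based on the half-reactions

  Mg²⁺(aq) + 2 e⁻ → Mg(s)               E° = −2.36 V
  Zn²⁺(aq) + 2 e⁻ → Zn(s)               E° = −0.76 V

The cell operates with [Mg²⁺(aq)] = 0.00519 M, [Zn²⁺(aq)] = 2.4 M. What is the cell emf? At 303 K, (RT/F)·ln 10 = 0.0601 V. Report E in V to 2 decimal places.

+1.68 V

Since E°(Zn²⁺/Zn) > E°(Mg²⁺/Mg), Zn²⁺/Zn serves as the cathode.
The standard potential is −0.76 − (−2.36) = +1.60 V and the balanced reaction transfers n = 2 electrons.
The balanced reaction is Zn²⁺(aq) + Mg(s) → Zn(s) + Mg²⁺(aq), so Q = [Mg²⁺(aq)] / [Zn²⁺(aq)] = 0.00216 and log Q = −2.665.
E = E° − (0.0601/n)·log Q = +1.60 − (0.0601/2)(−2.665) = +1.68 V.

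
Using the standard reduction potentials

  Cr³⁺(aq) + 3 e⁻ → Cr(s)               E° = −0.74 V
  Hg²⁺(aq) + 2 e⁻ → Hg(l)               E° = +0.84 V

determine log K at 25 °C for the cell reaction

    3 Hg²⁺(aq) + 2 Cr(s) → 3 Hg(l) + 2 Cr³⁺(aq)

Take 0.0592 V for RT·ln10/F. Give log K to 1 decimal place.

log K = 160.1

The Hg²⁺/Hg couple is reduced (cathode); E°cell = +0.84 − (−0.74) = +1.58 V with n = 6.
At equilibrium E = 0, so log K = nE°cell / 0.0592 = (6)(+1.58) / 0.0592 = 160.1.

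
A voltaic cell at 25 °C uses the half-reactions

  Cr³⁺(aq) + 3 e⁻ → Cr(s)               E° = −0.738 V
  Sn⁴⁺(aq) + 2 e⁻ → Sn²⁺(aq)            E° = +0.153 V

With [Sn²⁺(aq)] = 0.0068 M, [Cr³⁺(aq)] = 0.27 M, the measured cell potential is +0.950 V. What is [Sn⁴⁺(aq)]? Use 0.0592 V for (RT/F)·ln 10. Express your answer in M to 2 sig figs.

0.28 M

With Sn⁴⁺/Sn²⁺ at the cathode and Cr³⁺/Cr at the anode, E°cell = +0.153 − (−0.738) = +0.891 V (n = 6).
Since E = E° − (0.0592/n)·log Q, log Q = n(E° − E)/0.0592 = −5.980.
The balanced reaction is 3 Sn⁴⁺(aq) + 2 Cr(s) → 3 Sn²⁺(aq) + 2 Cr³⁺(aq), so Q = ([Sn²⁺(aq)]^3·[Cr³⁺(aq)]^2) / [Sn⁴⁺(aq)]^3.
Isolating [Sn⁴⁺(aq)] in Q = 10^{−5.980} yields log [Sn⁴⁺(aq)] = −0.553, i.e. 0.28 M.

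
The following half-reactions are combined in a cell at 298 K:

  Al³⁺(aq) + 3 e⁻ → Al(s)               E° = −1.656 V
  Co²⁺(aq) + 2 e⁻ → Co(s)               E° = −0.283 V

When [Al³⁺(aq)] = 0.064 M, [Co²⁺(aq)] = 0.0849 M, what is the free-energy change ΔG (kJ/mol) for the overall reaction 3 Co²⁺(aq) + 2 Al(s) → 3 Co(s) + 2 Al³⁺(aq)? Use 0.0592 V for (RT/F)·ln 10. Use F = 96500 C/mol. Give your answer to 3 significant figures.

−790 kJ/mol

The standard cell potential is −0.283 − (−1.656) = +1.373 V, with n = 6 electrons in the balanced equation.
The reaction quotient is [Al³⁺(aq)]^2 / [Co²⁺(aq)]^3 = 6.69; by Nernst, E = +1.373 − (0.0592/6)(0.826) = +1.3649 V.
ΔG = −nFE = −(6)(96500)(+1.3649) J/mol = −790 kJ/mol.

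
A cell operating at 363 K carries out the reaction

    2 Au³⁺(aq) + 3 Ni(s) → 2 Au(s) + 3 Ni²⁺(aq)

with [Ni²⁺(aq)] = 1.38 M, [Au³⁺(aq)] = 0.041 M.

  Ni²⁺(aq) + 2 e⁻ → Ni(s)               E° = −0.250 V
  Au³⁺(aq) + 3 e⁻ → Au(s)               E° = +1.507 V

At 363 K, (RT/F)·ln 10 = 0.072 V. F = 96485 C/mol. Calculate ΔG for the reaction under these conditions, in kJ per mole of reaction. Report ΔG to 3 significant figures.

−995 kJ/mol

The standard cell potential is +1.507 − (−0.250) = +1.757 V, with n = 6 electrons in the balanced equation.
The reaction quotient is [Ni²⁺(aq)]^3 / [Au³⁺(aq)]^2 = 1.56×10^3; by Nernst, E = +1.757 − (0.072/6)(3.194) = +1.7187 V.
ΔG = −nFE = −(6)(96485)(+1.7187) J/mol = −995 kJ/mol.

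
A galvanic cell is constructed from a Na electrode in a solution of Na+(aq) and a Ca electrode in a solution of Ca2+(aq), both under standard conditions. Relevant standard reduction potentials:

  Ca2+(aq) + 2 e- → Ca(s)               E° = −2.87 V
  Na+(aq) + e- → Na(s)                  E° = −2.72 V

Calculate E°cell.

+0.15 V

The Na⁺/Na couple has the higher E°, so Na ion is reduced (cathode) and Ca is oxidized (anode).
E°cell = E°(cathode) − E°(anode) = −2.72 − (−2.87) = +0.15 V.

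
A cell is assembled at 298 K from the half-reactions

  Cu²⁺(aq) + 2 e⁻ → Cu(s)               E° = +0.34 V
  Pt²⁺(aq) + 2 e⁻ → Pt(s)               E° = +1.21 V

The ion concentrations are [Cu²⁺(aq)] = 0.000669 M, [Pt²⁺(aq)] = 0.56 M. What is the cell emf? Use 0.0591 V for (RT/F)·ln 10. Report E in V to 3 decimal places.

+0.956 V

The Pt²⁺/Pt couple has the more positive E°, so it is the cathode; Cu²⁺/Cu is the anode.
E°cell = +1.21 − (+0.34) = +0.87 V, with n = 2 electrons transferred.
Balancing gives Pt²⁺(aq) + Cu(s) → Pt(s) + Cu²⁺(aq); hence Q = [Cu²⁺(aq)] / [Pt²⁺(aq)] = 0.00119 (log Q = −2.923).
Applying E = E° − (RT ln10/nF)·log Q gives +0.87 − (0.0591/2)(−2.923) = +0.956 V.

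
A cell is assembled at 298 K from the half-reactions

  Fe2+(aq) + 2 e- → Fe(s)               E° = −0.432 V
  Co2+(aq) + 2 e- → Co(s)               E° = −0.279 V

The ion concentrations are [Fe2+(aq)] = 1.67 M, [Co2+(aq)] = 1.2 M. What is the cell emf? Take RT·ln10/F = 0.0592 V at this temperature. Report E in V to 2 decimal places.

The Co²⁺/Co couple has the more positive E°, so it is the cathode; Fe²⁺/Fe is the anode.
The standard potential is −0.279 − (−0.432) = +0.153 V and the balanced reaction transfers n = 2 electrons.
The balanced reaction is Co2+(aq) + Fe(s) → Co(s) + Fe2+(aq), so Q = [Fe2+(aq)] / [Co2+(aq)] = 1.39 and log Q = 0.144.
E = E° − (0.0592/n)·log Q = +0.153 − (0.0592/2)(0.144) = +0.15 V.

+0.15 V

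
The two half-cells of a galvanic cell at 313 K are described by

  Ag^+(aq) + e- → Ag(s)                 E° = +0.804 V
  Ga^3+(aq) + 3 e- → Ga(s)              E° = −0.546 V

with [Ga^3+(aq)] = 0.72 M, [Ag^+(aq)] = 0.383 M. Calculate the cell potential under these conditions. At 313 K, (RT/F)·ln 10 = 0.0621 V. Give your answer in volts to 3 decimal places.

Ag⁺/Ag is reduced (cathode, E° = +0.804 V) and Ga³⁺/Ga is oxidized (anode).
E°cell = +0.804 − (−0.546) = +1.350 V, with n = 3 electrons transferred.
For the overall reaction 3 Ag^+(aq) + Ga(s) → 3 Ag(s) + Ga^3+(aq), Q = [Ga^3+(aq)] / [Ag^+(aq)]^3 = 12.8, giving log Q = 1.108.
Applying E = E° − (RT ln10/nF)·log Q gives +1.350 − (0.0621/3)(1.108) = +1.327 V.

+1.327 V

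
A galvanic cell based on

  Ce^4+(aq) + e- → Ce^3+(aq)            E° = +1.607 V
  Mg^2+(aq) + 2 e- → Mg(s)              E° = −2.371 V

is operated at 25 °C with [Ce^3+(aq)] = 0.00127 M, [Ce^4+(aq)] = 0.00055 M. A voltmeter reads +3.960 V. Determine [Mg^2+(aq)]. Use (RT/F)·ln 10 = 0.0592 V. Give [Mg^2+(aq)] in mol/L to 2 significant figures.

Ce⁴⁺/Ce³⁺ is the cathode (higher E°); E°cell = +1.607 − (−2.371) = +3.978 V with n = 2.
Rearranging E = E° − (0.0592/n)·log Q gives log Q = 2(+3.978 − (+3.960))/0.0592 = 0.608.
Balancing electrons gives 2 Ce^4+(aq) + Mg(s) → 2 Ce^3+(aq) + Mg^2+(aq); thus Q = ([Ce^3+(aq)]^2·[Mg^2+(aq)]) / [Ce^4+(aq)]^2.
Solving for the unknown gives log [Mg^2+(aq)] = −0.119, so [Mg^2+(aq)] ≈ 0.76 M.

0.76 M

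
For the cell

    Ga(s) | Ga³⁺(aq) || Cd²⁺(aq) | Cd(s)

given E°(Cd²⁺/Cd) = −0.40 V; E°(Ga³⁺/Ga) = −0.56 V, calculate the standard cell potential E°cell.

By convention the left-hand electrode in cell notation is the anode (oxidation) and the right-hand electrode is the cathode (reduction).
E°cell = E°(right) − E°(left) = −0.40 − (−0.56) = +0.16 V.

+0.16 V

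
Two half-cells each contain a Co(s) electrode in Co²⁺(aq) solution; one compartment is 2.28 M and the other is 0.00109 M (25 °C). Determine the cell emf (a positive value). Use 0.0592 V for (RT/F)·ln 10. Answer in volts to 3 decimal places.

For a concentration cell E°cell = 0, since both electrodes use the same couple.
The compartment with the higher Co²⁺(aq) concentration (2.28 M) acts as the cathode; ions are reduced there and produced at the dilute (0.00109 M) anode.
With n = 2, Ecell = −(0.0592/2)·log([dilute]/[conc]) = −(0.0592/2)·log(0.00109/2.28) = +0.098 V.

0.098 V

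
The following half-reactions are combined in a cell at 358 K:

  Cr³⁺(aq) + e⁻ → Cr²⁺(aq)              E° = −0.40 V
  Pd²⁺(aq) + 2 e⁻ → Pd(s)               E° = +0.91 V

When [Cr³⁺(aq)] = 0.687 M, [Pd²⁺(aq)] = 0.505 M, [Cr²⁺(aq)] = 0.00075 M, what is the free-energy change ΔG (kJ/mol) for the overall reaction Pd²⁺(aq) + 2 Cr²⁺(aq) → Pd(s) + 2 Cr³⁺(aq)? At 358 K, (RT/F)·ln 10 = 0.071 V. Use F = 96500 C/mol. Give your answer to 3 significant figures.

−210 kJ/mol

With Pd²⁺/Pd reduced at the cathode, E°cell = +0.91 − (−0.40) = +1.31 V and n = 2.
The reaction quotient is [Cr³⁺(aq)]^2 / ([Pd²⁺(aq)]·[Cr²⁺(aq)]^2) = 1.66×10^6; by Nernst, E = +1.31 − (0.071/2)(6.220) = +1.0892 V.
ΔG = −nFE = −(2)(96500)(+1.0892) J/mol = −210 kJ/mol.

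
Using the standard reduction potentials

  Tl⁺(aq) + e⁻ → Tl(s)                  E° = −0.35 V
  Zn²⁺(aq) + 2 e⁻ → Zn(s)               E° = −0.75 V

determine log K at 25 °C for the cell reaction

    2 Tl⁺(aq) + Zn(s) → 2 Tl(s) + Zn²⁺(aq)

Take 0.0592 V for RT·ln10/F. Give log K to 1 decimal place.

log K = 13.5

The Tl⁺/Tl couple is reduced (cathode); E°cell = −0.35 − (−0.75) = +0.40 V with n = 2.
At equilibrium E = 0, so log K = nE°cell / 0.0592 = (2)(+0.40) / 0.0592 = 13.5.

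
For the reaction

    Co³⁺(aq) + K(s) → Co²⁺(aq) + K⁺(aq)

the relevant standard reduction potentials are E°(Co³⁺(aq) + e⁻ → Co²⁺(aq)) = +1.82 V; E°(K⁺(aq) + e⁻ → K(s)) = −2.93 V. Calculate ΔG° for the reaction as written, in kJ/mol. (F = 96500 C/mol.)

−458 kJ/mol

In the reaction as written Co³⁺(aq) is reduced, so the Co³⁺/Co²⁺ couple is the cathode and K⁺/K is the anode.
E°cell = +1.82 − (−2.93) = +4.75 V; balancing electrons gives n = 1.
ΔG° = −nFE°cell = −(1)(96500)(+4.75) J/mol = −458 kJ/mol.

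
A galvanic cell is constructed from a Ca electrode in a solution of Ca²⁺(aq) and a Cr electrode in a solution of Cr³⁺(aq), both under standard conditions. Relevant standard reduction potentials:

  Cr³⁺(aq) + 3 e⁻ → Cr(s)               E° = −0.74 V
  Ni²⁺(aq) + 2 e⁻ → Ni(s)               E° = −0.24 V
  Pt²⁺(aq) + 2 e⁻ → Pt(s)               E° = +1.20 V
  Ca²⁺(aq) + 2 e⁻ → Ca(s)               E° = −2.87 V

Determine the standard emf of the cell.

The Cr³⁺/Cr couple has the higher E°, so Cr ion is reduced (cathode) and Ca is oxidized (anode).
E°cell = E°(cathode) − E°(anode) = −0.74 − (−2.87) = +2.13 V.

+2.13 V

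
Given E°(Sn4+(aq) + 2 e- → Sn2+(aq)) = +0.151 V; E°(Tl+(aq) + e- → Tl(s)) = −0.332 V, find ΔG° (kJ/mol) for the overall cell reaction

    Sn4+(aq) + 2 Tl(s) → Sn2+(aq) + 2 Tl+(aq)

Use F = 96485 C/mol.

−93.2 kJ/mol

In the reaction as written Sn4+(aq) is reduced, so the Sn⁴⁺/Sn²⁺ couple is the cathode and Tl⁺/Tl is the anode.
E°cell = +0.151 − (−0.332) = +0.483 V; balancing electrons gives n = 2.
ΔG° = −nFE°cell = −(2)(96485)(+0.483) J/mol = −93.2 kJ/mol.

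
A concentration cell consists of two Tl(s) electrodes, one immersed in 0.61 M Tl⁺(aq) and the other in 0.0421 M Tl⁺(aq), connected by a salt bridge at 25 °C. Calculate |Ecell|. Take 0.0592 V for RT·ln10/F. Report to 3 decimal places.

0.069 V

For a concentration cell E°cell = 0, since both electrodes use the same couple.
The compartment with the higher Tl⁺(aq) concentration (0.61 M) acts as the cathode; ions are reduced there and produced at the dilute (0.0421 M) anode.
With n = 1, Ecell = −(0.0592/1)·log([dilute]/[conc]) = −(0.0592/1)·log(0.0421/0.61) = +0.069 V.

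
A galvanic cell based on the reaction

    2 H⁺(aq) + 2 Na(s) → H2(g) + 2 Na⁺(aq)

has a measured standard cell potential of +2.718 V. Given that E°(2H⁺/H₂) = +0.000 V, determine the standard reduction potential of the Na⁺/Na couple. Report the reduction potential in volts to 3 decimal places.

−2.718 V

In the reaction as written the 2H⁺/H₂ couple is reduced (cathode) and Na⁺/Na is oxidized (anode), so E°cell = E°(2H⁺/H₂) − E°(Na⁺/Na).
E°(Na⁺/Na) = E°(cathode) − E°cell = +0.000 − (+2.718) = −2.718 V.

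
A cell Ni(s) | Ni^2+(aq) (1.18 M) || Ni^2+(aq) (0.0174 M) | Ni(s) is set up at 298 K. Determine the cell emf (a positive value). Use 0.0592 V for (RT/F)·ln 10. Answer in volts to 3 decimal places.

For a concentration cell E°cell = 0, since both electrodes use the same couple.
The compartment with the higher Ni^2+(aq) concentration (1.18 M) acts as the cathode; ions are reduced there and produced at the dilute (0.0174 M) anode.
With n = 2, Ecell = −(0.0592/2)·log([dilute]/[conc]) = −(0.0592/2)·log(0.0174/1.18) = +0.054 V.

0.054 V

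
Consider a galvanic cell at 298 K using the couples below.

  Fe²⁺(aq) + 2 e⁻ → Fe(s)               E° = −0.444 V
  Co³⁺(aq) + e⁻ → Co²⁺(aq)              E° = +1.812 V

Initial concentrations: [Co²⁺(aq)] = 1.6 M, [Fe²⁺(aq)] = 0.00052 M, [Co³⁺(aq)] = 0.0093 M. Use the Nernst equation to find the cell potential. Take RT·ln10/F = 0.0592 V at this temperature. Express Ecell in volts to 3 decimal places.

+2.221 V

The Co³⁺/Co²⁺ couple has the more positive E°, so it is the cathode; Fe²⁺/Fe is the anode.
E°cell = +1.812 − (−0.444) = +2.256 V, with n = 2 electrons transferred.
Balancing gives 2 Co³⁺(aq) + Fe(s) → 2 Co²⁺(aq) + Fe²⁺(aq); hence Q = ([Co²⁺(aq)]^2·[Fe²⁺(aq)]) / [Co³⁺(aq)]^2 = 15.4 (log Q = 1.187).
By the Nernst equation, E = +2.256 − (0.0592/2)·(1.187) = +2.221 V.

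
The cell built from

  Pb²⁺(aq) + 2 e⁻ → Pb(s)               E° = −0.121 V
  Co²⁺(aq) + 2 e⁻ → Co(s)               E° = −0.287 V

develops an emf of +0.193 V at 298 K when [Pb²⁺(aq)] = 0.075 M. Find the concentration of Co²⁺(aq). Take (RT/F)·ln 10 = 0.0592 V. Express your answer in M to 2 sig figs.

The Pb²⁺/Pb couple has the larger reduction potential, so it is the cathode: E°cell = −0.121 − (−0.287) = +0.166 V and n = 2.
Rearranging E = E° − (0.0592/n)·log Q gives log Q = 2(+0.166 − (+0.193))/0.0592 = −0.912.
Balancing electrons gives Pb²⁺(aq) + Co(s) → Pb(s) + Co²⁺(aq); thus Q = [Co²⁺(aq)] / [Pb²⁺(aq)].
Isolating [Co²⁺(aq)] in Q = 10^{−0.912} yields log [Co²⁺(aq)] = −2.037, i.e. 0.0092 M.

0.0092 M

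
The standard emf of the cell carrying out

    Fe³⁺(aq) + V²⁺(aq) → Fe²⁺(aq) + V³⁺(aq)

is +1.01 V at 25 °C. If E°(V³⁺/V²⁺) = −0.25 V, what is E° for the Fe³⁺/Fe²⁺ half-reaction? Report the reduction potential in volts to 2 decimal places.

+0.76 V

In the reaction as written the Fe³⁺/Fe²⁺ couple is reduced (cathode) and V³⁺/V²⁺ is oxidized (anode), so E°cell = E°(Fe³⁺/Fe²⁺) − E°(V³⁺/V²⁺).
E°(Fe³⁺/Fe²⁺) = E°cell + E°(anode) = +1.01 + (−0.25) = +0.76 V.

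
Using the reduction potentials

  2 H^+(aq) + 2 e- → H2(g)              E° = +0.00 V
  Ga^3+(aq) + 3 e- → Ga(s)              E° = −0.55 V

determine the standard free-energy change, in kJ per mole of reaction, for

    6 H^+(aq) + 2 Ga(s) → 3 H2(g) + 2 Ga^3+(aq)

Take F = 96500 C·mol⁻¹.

−318 kJ/mol

In the reaction as written H^+(aq) is reduced, so the 2H⁺/H₂ couple is the cathode and Ga³⁺/Ga is the anode.
E°cell = +0.00 − (−0.55) = +0.55 V; balancing electrons gives n = 6.
ΔG° = −nFE°cell = −(6)(96500)(+0.55) J/mol = −318 kJ/mol.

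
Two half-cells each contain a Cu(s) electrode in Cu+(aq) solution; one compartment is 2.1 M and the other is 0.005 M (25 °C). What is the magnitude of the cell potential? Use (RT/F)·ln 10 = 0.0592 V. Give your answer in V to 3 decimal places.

For a concentration cell E°cell = 0, since both electrodes use the same couple.
The compartment with the higher Cu+(aq) concentration (2.1 M) acts as the cathode; ions are reduced there and produced at the dilute (0.005 M) anode.
With n = 1, Ecell = −(0.0592/1)·log([dilute]/[conc]) = −(0.0592/1)·log(0.005/2.1) = +0.155 V.

0.155 V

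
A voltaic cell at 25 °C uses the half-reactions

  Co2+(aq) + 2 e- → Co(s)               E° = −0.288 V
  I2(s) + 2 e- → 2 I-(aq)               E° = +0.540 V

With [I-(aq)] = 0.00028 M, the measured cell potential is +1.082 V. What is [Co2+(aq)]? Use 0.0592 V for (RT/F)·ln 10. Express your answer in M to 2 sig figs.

0.033 M

I₂/I⁻ is the cathode (higher E°); E°cell = +0.540 − (−0.288) = +0.828 V with n = 2.
Since E = E° − (0.0592/n)·log Q, log Q = n(E° − E)/0.0592 = −8.581.
The balanced reaction is I2(s) + Co(s) → 2 I-(aq) + Co2+(aq), so Q = [I-(aq)]^2·[Co2+(aq)].
Isolating [Co2+(aq)] in Q = 10^{−8.581} yields log [Co2+(aq)] = −1.475, i.e. 0.033 M.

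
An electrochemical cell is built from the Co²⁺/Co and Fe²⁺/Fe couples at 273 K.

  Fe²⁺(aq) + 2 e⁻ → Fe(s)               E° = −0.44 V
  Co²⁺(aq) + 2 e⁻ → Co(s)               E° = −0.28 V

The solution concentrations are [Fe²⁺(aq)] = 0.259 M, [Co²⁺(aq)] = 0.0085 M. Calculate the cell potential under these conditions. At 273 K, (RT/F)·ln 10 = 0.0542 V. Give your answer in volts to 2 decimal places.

+0.12 V

Co²⁺/Co is reduced (cathode, E° = −0.28 V) and Fe²⁺/Fe is oxidized (anode).
E°cell = E°cat − E°an = −0.28 − (−0.44) = +0.16 V; n = 2.
The balanced reaction is Co²⁺(aq) + Fe(s) → Co(s) + Fe²⁺(aq), so Q = [Fe²⁺(aq)] / [Co²⁺(aq)] = 30.5 and log Q = 1.484.
By the Nernst equation, E = +0.16 − (0.0542/2)·(1.484) = +0.12 V.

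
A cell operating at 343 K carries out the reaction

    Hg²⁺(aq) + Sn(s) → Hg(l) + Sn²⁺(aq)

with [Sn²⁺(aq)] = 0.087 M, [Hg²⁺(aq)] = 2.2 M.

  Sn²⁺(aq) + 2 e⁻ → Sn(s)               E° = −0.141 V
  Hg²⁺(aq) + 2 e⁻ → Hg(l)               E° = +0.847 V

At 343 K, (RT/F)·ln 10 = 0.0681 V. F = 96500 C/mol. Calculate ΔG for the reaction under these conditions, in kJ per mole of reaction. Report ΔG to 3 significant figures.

−200 kJ/mol

The standard cell potential is +0.847 − (−0.141) = +0.988 V, with n = 2 electrons in the balanced equation.
Q = [Sn²⁺(aq)] / [Hg²⁺(aq)] = 0.0395, so log Q = −1.403 and E = +0.988 − (0.0681/2)(−1.403) = +1.0358 V.
Then ΔG = −nFE = −2 × 96500 × +1.0358 J/mol = −200 kJ/mol.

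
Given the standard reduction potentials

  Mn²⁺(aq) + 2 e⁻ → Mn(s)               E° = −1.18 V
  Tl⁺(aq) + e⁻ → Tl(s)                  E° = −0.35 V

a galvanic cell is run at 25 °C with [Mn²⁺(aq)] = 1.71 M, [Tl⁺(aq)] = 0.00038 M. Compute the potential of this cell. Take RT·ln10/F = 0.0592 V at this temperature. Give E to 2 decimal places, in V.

+0.62 V

Since E°(Tl⁺/Tl) > E°(Mn²⁺/Mn), Tl⁺/Tl serves as the cathode.
E°cell = −0.35 − (−1.18) = +0.83 V, with n = 2 electrons transferred.
For the overall reaction 2 Tl⁺(aq) + Mn(s) → 2 Tl(s) + Mn²⁺(aq), Q = [Mn²⁺(aq)] / [Tl⁺(aq)]^2 = 1.18×10^7, giving log Q = 7.073.
By the Nernst equation, E = +0.83 − (0.0592/2)·(7.073) = +0.62 V.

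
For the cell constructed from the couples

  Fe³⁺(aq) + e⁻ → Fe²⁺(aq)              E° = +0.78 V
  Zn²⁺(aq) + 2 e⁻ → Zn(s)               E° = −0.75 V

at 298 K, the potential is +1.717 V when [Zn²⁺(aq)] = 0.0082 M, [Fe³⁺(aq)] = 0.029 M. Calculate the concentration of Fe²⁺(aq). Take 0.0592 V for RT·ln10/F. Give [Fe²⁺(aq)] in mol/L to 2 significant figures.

0.00022 M

The Fe³⁺/Fe²⁺ couple has the larger reduction potential, so it is the cathode: E°cell = +0.78 − (−0.75) = +1.53 V and n = 2.
Rearranging E = E° − (0.0592/n)·log Q gives log Q = 2(+1.53 − (+1.717))/0.0592 = −6.318.
For 2 Fe³⁺(aq) + Zn(s) → 2 Fe²⁺(aq) + Zn²⁺(aq), the reaction quotient is Q = ([Fe²⁺(aq)]^2·[Zn²⁺(aq)]) / [Fe³⁺(aq)]^2.
Substituting the known concentrations and solving, log [Fe²⁺(aq)] = −3.654 and [Fe²⁺(aq)] = 0.00022 M.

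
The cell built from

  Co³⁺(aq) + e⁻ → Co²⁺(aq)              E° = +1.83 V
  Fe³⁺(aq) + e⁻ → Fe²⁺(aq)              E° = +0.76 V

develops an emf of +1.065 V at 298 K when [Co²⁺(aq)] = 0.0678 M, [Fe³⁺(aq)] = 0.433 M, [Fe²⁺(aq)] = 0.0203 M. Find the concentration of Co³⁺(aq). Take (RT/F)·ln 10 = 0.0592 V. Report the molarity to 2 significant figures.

Co³⁺/Co²⁺ is the cathode (higher E°); E°cell = +1.83 − (+0.76) = +1.07 V with n = 1.
From the Nernst equation, log Q = n(E° − E)/0.0592 = 1·(+1.07 − (+1.065))/0.0592 = 0.084.
Balancing electrons gives Co³⁺(aq) + Fe²⁺(aq) → Co²⁺(aq) + Fe³⁺(aq); thus Q = ([Co²⁺(aq)]·[Fe³⁺(aq)]) / ([Co³⁺(aq)]·[Fe²⁺(aq)]).
Solving for the unknown gives log [Co³⁺(aq)] = 0.076, so [Co³⁺(aq)] ≈ 1.2 M.

1.2 M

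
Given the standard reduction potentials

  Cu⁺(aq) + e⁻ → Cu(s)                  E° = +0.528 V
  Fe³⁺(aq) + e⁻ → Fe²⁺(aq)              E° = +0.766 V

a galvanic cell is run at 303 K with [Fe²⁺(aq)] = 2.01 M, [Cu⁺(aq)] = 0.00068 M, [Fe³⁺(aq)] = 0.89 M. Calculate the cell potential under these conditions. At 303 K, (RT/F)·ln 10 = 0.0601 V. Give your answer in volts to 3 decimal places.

The Fe³⁺/Fe²⁺ couple has the more positive E°, so it is the cathode; Cu⁺/Cu is the anode.
E°cell = E°cat − E°an = +0.766 − (+0.528) = +0.238 V; n = 1.
The balanced reaction is Fe³⁺(aq) + Cu(s) → Fe²⁺(aq) + Cu⁺(aq), so Q = ([Fe²⁺(aq)]·[Cu⁺(aq)]) / [Fe³⁺(aq)] = 0.00154 and log Q = −2.814.
E = E° − (0.0601/n)·log Q = +0.238 − (0.0601/1)(−2.814) = +0.407 V.

+0.407 V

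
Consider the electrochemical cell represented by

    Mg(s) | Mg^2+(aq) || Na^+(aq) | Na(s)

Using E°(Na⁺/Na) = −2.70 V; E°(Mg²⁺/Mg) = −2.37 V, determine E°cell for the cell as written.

−0.33 V

By convention the left-hand electrode in cell notation is the anode (oxidation) and the right-hand electrode is the cathode (reduction).
E°cell = E°(right) − E°(left) = −2.70 − (−2.37) = −0.33 V.
The negative sign shows that, as written, the cell would require an external voltage to drive the reaction.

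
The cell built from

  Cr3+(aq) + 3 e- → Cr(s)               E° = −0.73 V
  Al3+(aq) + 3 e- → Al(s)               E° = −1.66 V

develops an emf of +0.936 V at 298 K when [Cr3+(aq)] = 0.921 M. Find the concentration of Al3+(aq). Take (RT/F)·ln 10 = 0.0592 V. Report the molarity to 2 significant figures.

With Cr³⁺/Cr at the cathode and Al³⁺/Al at the anode, E°cell = −0.73 − (−1.66) = +0.93 V (n = 3).
From the Nernst equation, log Q = n(E° − E)/0.0592 = 3·(+0.93 − (+0.936))/0.0592 = −0.304.
The balanced reaction is Cr3+(aq) + Al(s) → Cr(s) + Al3+(aq), so Q = [Al3+(aq)] / [Cr3+(aq)].
Substituting the known concentrations and solving, log [Al3+(aq)] = −0.340 and [Al3+(aq)] = 0.46 M.

0.46 M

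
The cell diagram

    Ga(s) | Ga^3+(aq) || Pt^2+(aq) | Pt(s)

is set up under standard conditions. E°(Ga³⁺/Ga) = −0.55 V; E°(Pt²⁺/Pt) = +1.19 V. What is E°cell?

By convention the left-hand electrode in cell notation is the anode (oxidation) and the right-hand electrode is the cathode (reduction).
E°cell = E°(right) − E°(left) = +1.19 − (−0.55) = +1.74 V.

+1.74 V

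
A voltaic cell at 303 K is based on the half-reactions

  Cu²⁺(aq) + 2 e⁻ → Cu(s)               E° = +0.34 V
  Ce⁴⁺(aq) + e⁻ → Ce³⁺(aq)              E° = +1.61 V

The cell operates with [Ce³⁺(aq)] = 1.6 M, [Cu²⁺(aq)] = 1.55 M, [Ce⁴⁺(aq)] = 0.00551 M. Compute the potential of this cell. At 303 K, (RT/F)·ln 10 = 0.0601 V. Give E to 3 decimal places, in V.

+1.116 V

Ce⁴⁺/Ce³⁺ is reduced (cathode, E° = +1.61 V) and Cu²⁺/Cu is oxidized (anode).
E°cell = E°cat − E°an = +1.61 − (+0.34) = +1.27 V; n = 2.
The balanced reaction is 2 Ce⁴⁺(aq) + Cu(s) → 2 Ce³⁺(aq) + Cu²⁺(aq), so Q = ([Ce³⁺(aq)]^2·[Cu²⁺(aq)]) / [Ce⁴⁺(aq)]^2 = 1.31×10^5 and log Q = 5.116.
E = E° − (0.0601/n)·log Q = +1.27 − (0.0601/2)(5.116) = +1.116 V.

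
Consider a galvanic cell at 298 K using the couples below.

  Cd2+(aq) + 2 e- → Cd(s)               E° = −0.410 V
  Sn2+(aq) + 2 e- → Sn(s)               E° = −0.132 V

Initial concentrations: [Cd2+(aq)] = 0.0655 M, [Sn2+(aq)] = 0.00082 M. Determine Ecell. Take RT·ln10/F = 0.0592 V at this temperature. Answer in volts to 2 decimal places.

+0.22 V

Sn²⁺/Sn is reduced (cathode, E° = −0.132 V) and Cd²⁺/Cd is oxidized (anode).
The standard potential is −0.132 − (−0.410) = +0.278 V and the balanced reaction transfers n = 2 electrons.
Balancing gives Sn2+(aq) + Cd(s) → Sn(s) + Cd2+(aq); hence Q = [Cd2+(aq)] / [Sn2+(aq)] = 79.9 (log Q = 1.902).
By the Nernst equation, E = +0.278 − (0.0592/2)·(1.902) = +0.22 V.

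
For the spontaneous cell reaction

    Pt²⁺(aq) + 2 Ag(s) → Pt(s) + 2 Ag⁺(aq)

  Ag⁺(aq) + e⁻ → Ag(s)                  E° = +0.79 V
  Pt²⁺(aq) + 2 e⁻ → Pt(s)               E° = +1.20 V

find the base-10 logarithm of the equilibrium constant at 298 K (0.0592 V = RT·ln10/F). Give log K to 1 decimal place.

log K = 13.9

The Pt²⁺/Pt couple is reduced (cathode); E°cell = +1.20 − (+0.79) = +0.41 V with n = 2.
At equilibrium E = 0, so log K = nE°cell / 0.0592 = (2)(+0.41) / 0.0592 = 13.9.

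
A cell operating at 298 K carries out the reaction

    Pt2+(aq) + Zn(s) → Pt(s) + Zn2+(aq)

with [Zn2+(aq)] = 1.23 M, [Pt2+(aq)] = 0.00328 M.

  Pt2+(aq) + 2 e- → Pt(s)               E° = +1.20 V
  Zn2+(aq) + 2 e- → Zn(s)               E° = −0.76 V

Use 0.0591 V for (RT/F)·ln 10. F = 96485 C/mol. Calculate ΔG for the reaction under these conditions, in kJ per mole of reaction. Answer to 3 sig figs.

E°cell = +1.20 − (−0.76) = +1.96 V; the balanced reaction transfers n = 2 electrons.
The reaction quotient is [Zn2+(aq)] / [Pt2+(aq)] = 375; by Nernst, E = +1.96 − (0.0591/2)(2.574) = +1.8839 V.
Then ΔG = −nFE = −2 × 96485 × +1.8839 J/mol = −364 kJ/mol.

−364 kJ/mol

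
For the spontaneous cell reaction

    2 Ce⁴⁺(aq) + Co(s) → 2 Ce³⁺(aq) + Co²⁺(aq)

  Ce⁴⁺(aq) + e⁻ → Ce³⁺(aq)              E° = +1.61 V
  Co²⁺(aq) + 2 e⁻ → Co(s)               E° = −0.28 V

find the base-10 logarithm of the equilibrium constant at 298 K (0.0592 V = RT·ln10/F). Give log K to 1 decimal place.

The Ce⁴⁺/Ce³⁺ couple is reduced (cathode); E°cell = +1.61 − (−0.28) = +1.89 V with n = 2.
At equilibrium E = 0, so log K = nE°cell / 0.0592 = (2)(+1.89) / 0.0592 = 63.9.

log K = 63.9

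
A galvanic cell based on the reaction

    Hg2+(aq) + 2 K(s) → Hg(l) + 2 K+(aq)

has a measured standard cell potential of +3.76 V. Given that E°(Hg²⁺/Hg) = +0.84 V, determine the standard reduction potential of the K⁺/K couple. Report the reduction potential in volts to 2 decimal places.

In the reaction as written the Hg²⁺/Hg couple is reduced (cathode) and K⁺/K is oxidized (anode), so E°cell = E°(Hg²⁺/Hg) − E°(K⁺/K).
E°(K⁺/K) = E°(cathode) − E°cell = +0.84 − (+3.76) = −2.92 V.

−2.92 V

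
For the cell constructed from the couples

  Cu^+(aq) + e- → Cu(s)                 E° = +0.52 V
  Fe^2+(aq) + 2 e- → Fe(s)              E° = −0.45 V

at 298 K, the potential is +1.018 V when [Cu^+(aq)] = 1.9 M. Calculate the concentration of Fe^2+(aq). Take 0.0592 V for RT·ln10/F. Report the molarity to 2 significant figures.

The Cu⁺/Cu couple has the larger reduction potential, so it is the cathode: E°cell = +0.52 − (−0.45) = +0.97 V and n = 2.
Since E = E° − (0.0592/n)·log Q, log Q = n(E° − E)/0.0592 = −1.622.
For 2 Cu^+(aq) + Fe(s) → 2 Cu(s) + Fe^2+(aq), the reaction quotient is Q = [Fe^2+(aq)] / [Cu^+(aq)]^2.
Solving for the unknown gives log [Fe^2+(aq)] = −1.064, so [Fe^2+(aq)] ≈ 0.086 M.

0.086 M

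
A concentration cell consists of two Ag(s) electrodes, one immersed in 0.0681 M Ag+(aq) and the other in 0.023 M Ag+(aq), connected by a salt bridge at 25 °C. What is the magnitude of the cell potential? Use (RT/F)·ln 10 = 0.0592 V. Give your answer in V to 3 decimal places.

0.028 V

For a concentration cell E°cell = 0, since both electrodes use the same couple.
The compartment with the higher Ag+(aq) concentration (0.0681 M) acts as the cathode; ions are reduced there and produced at the dilute (0.023 M) anode.
With n = 1, Ecell = −(0.0592/1)·log([dilute]/[conc]) = −(0.0592/1)·log(0.023/0.0681) = +0.028 V.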